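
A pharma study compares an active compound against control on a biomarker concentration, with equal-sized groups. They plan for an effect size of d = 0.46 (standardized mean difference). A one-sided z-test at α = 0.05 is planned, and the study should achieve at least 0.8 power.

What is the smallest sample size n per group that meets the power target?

For power 0.8 need Φ(δ − z_{0.05}) = 0.8, so δ = z_{0.05} + z_{0.20} = 1.645 + 0.842 = 2.486.
δ = d·√(n/2) ⇒ n = 2(δ/d)² = 2 × (2.486 / 0.46)² = 58.44.
Round up to the next whole unit.

n = 59 per group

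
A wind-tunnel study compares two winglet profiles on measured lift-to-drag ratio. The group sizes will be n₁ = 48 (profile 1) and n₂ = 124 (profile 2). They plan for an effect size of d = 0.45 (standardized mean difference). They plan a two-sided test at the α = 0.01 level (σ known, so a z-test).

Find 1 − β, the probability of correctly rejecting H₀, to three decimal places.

Power ≈ 0.528

Noncentrality parameter: δ = d / √(1/n₁ + 1/n₂) = 0.45 / √(1/48 + 1/124) = 2.6472
Two-sided α = 0.01 → critical value z_{0.005} = 2.576.
Power = Φ(δ − 2.576) + Φ(−δ − 2.576) = Φ(0.071) + Φ(-5.223) = 0.5284 + 0.0000 = 0.5284.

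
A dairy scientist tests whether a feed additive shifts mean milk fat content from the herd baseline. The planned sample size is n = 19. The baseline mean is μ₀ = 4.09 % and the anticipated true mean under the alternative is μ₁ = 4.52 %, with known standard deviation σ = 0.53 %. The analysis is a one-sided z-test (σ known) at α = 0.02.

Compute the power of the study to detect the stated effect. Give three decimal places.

Power ≈ 0.931

Standardized effect: d = |μ₁ − μ₀| / σ = |4.52 − 4.09| / 0.53 = 0.8113
Noncentrality parameter: δ = d·√n = 0.8113 × √19 = 3.5365
One-sided α = 0.02 → critical value z_{0.02} = 2.054.
Power = P(Z > 2.054 − δ) = Φ(1.483) = 0.9309.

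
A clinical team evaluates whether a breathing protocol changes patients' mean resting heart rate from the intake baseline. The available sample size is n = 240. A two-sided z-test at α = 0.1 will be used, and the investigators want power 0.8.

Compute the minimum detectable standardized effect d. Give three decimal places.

Required noncentrality: δ = z_{0.05} + z_{0.20} = 1.645 + 0.842 = 2.486.
(Lower-tail contribution to power is negligible for δ > 0.)
δ = d·√n ⇒ d = δ/√n = 2.486/√240 = 0.1605.

d ≈ 0.161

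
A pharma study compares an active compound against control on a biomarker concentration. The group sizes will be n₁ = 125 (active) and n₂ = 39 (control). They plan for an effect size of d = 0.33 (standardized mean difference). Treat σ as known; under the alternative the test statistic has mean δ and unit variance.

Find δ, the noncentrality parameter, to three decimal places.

δ ≈ 1.799

δ = d / √(1/n₁ + 1/n₂) = 0.33 / √(1/125 + 1/39) = 1.7992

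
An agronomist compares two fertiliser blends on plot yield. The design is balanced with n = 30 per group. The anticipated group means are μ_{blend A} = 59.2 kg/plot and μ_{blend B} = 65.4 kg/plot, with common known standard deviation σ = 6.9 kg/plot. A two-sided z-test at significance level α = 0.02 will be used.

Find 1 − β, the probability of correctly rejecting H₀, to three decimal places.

Standardized effect: d = |μ_{blend A} − μ_{blend B}| / σ = |59.2 − 65.4| / 6.9 = 0.8986
Noncentrality parameter: δ = d·√(n/2) = 0.8986 × √(30/2) = 3.4801
Critical value for a two-sided test at α = 0.02: z_{α/2} = 2.326.
Power = Φ(δ − 2.326) + Φ(−δ − 2.326) = Φ(1.154) + Φ(-5.806) = 0.8757 + 0.0000 = 0.8757.

Power ≈ 0.876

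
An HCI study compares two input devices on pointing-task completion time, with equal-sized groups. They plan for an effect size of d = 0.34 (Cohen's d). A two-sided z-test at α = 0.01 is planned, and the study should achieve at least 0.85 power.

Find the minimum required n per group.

For power 0.85 need Φ(δ − z_{0.005}) = 0.85, so δ = z_{0.005} + z_{0.15} = 2.576 + 1.036 = 3.612.
(The Φ(−δ − z_{α/2}) term is vanishingly small for δ > 0 and is dropped in the standard sample-size formula.)
δ = d·√(n/2) ⇒ n = 2(δ/d)² = 2 × (3.612 / 0.34)² = 225.75.
Round up to the next whole unit.

n = 226 per group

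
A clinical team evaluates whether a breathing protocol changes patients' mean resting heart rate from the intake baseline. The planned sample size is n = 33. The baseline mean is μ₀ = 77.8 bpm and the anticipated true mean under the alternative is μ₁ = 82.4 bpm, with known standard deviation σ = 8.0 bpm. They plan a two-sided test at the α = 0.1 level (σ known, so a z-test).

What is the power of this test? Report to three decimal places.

Power ≈ 0.951

Standardized effect: d = |μ₁ − μ₀| / σ = |82.4 − 77.8| / 8.0 = 0.5750
Noncentrality parameter: δ = d·√n = 0.5750 × √33 = 3.3031
Two-sided α = 0.1 → critical value z_{0.05} = 1.645.
Power = Φ(δ − 1.645) + Φ(−δ − 1.645) = Φ(1.658) + Φ(-4.948) = 0.9514 + 0.0000 = 0.9514.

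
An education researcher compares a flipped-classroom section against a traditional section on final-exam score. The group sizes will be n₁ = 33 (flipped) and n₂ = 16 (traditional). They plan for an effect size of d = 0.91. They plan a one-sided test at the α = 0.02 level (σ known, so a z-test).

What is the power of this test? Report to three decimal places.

Power ≈ 0.825

Noncentrality parameter: δ = d / √(1/n₁ + 1/n₂) = 0.91 / √(1/33 + 1/16) = 2.9872
One-sided α = 0.02 → critical value z_{0.02} = 2.054.
Power = P(Z > 2.054 − δ) = Φ(0.933) = 0.8247.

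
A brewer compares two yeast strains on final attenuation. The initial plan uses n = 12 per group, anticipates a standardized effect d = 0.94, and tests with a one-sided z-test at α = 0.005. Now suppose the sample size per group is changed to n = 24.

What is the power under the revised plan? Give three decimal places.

Power ≈ 0.752

With n = 24 per group: δ = d·√(n/2) = 0.94 × √(24/2) = 3.2563. Critical value z_{0.005} = 2.576.
Revised power = Φ(δ − 2.576) = Φ(0.680) = 0.7519.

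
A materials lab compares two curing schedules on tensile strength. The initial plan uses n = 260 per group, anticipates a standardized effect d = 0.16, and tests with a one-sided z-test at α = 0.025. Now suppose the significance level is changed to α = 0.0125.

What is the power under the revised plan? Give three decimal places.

δ = d·√(n/2) = 0.16 × √(260/2) = 1.8243 (unchanged). New critical value: z_{0.0125} = 2.241.
Revised power = Φ(δ − 2.241) = Φ(-0.417) = 0.3383.

Power ≈ 0.338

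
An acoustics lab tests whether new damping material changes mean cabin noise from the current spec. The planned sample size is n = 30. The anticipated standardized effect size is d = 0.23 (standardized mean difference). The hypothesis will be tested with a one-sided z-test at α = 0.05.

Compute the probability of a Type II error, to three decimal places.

β ≈ 0.650

Noncentrality parameter: δ = d·√n = 0.23 × √30 = 1.2598
One-sided α = 0.05 → critical value z_{0.05} = 1.645.
Power = P(Z > 1.645 − δ) = Φ(-0.385) = 0.3501.
Type II error: β = 1 − power = 1 − 0.3501 = 0.6499.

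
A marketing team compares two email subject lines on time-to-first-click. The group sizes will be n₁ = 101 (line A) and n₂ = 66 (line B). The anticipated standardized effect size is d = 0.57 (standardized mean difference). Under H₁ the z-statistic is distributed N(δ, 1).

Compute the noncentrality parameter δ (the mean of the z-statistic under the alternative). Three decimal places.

δ ≈ 3.601

The noncentrality parameter scales effect size by the design's sample-size factor: δ = d / √(1/n₁ + 1/n₂) = 0.57 / √(1/101 + 1/66) = 3.6012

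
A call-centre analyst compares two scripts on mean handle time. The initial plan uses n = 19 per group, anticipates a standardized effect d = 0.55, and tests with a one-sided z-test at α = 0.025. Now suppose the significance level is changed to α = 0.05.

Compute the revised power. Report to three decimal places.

δ = d·√(n/2) = 0.55 × √(19/2) = 1.6952 (unchanged). New critical value: z_{0.05} = 1.645.
Revised power = Φ(δ − 1.645) = Φ(0.050) = 0.5201.

Power ≈ 0.520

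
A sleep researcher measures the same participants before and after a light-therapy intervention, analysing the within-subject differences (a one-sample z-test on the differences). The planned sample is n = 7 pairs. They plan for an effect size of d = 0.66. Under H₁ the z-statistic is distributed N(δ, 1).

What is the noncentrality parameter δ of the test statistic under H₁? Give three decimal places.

δ = d·√n = 0.66 × √7 = 1.7462

δ ≈ 1.746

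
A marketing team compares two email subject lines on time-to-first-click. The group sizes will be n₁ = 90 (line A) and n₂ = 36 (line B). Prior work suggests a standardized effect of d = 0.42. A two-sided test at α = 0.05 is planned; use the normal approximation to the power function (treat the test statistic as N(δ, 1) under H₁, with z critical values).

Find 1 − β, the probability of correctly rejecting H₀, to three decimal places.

Noncentrality parameter: δ = d / √(1/n₁ + 1/n₂) = 0.42 / √(1/90 + 1/36) = 2.1298
Two-sided α = 0.05 → critical value z_{0.025} = 1.960.
Power = Φ(δ − 1.960) + Φ(−δ − 1.960) = Φ(0.170) + Φ(-4.090) = 0.5674 + 0.0000 = 0.5674.

Power ≈ 0.567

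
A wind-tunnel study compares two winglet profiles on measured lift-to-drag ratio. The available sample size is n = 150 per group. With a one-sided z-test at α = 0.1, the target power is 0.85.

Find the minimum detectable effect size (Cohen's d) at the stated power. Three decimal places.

d ≈ 0.268

Need Φ(δ − 1.282) = 0.85, so δ = 1.282 + 1.036 = 2.318.
δ = d·√(n/2) ⇒ d = δ/√(n/2) = 2.318/√(150/2) = 0.2677.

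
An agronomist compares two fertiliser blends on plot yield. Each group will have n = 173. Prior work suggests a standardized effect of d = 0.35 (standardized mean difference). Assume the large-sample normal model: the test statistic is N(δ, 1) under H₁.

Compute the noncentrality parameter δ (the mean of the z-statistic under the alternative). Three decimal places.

δ = d·√(n/2) = 0.35 × √(173/2) = 3.2552

δ ≈ 3.255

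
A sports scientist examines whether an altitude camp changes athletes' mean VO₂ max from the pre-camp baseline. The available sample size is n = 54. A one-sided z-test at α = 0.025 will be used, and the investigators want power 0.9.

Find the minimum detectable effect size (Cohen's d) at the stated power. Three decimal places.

d ≈ 0.441

Required noncentrality: δ = z_{0.025} + z_{0.10} = 1.960 + 1.282 = 3.242.
δ = d·√n ⇒ d = δ/√n = 3.242/√54 = 0.4411.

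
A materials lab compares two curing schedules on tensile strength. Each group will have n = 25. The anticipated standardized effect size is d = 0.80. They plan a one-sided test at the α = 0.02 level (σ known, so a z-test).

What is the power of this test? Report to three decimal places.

Power ≈ 0.781

Noncentrality parameter: δ = d·√(n/2) = 0.80 × √(25/2) = 2.8284
Critical value for a one-sided test at α = 0.02: z_α = 2.054.
Power = P(Z > 2.054 − δ) = Φ(0.775) = 0.7807.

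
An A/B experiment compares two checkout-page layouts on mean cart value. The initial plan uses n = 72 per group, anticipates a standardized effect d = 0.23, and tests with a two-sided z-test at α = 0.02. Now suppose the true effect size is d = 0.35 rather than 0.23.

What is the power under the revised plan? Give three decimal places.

Power ≈ 0.410

With d = 0.35: δ = d·√(n/2) = 0.35 × √(72/2) = 2.1000. Critical value z_{0.01} = 2.326.
Revised power = Φ(δ − 2.326) + Φ(−δ − 2.326) = Φ(-0.226) + Φ(-4.426) = 0.4105 + 0.0000 = 0.4105.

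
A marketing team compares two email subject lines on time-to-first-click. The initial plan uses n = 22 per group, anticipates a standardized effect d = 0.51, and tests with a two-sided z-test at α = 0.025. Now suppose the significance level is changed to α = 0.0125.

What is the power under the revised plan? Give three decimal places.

Power ≈ 0.210

δ = d·√(n/2) = 0.51 × √(22/2) = 1.6915 (unchanged). New critical value: z_{0.0063} = 2.498.
Revised power = Φ(δ − 2.498) + Φ(−δ − 2.498) = Φ(-0.806) + Φ(-4.189) = 0.2101 + 0.0000 = 0.2101.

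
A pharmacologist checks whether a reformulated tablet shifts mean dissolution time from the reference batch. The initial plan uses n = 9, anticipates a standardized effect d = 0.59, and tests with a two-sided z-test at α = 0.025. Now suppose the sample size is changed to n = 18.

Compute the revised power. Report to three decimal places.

With n = 18: δ = d·√n = 0.59 × √18 = 2.5032. Critical value z_{0.0125} = 2.241.
Revised power = Φ(δ − 2.241) + Φ(−δ − 2.241) = Φ(0.262) + Φ(-4.745) = 0.6032 + 0.0000 = 0.6032.

Power ≈ 0.603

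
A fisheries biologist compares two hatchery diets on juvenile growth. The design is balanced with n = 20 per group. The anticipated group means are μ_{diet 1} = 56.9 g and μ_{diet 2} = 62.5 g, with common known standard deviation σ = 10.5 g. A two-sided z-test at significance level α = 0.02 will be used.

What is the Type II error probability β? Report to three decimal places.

Standardized effect: d = |μ_{diet 1} − μ_{diet 2}| / σ = |56.9 − 62.5| / 10.5 = 0.5333
Noncentrality parameter: δ = d·√(n/2) = 0.5333 × √(20/2) = 1.6865
Critical value for a two-sided test at α = 0.02: z_{α/2} = 2.326.
Power = Φ(δ − 2.326) + Φ(−δ − 2.326) = Φ(-0.640) + Φ(-4.013) = 0.2612 + 0.0000 = 0.2612.
Type II error: β = 1 − power = 1 − 0.2612 = 0.7388.

β ≈ 0.739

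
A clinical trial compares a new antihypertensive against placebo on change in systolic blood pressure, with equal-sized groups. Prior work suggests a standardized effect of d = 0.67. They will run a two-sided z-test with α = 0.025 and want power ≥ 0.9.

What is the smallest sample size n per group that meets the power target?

Set Φ(δ − 2.241) = 0.9; then δ − 2.241 = Φ⁻¹(0.9) = 1.282, giving δ = 3.523.
(Ignoring the negligible lower-tail rejection probability gives the usual closed-form inversion.)
δ = d·√(n/2) ⇒ n = 2(δ/d)² = 2 × (3.523 / 0.67)² = 55.30.
Rounding up, n = 56 per group.

n = 56 per group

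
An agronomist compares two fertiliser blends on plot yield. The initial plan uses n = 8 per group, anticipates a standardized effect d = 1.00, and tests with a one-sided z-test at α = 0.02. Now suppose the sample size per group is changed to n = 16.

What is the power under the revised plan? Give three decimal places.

With n = 16 per group: δ = d·√(n/2) = 1.00 × √(16/2) = 2.8284. Critical value z_{0.02} = 2.054.
Revised power = Φ(δ − 2.054) = Φ(0.775) = 0.7807.

Power ≈ 0.781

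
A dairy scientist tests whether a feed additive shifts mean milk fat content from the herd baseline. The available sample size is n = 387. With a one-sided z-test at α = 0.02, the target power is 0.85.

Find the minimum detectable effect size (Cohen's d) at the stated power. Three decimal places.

d ≈ 0.157

Need Φ(δ − 2.054) = 0.85, so δ = 2.054 + 1.036 = 3.090.
δ = d·√n ⇒ d = δ/√n = 3.090/√387 = 0.1571.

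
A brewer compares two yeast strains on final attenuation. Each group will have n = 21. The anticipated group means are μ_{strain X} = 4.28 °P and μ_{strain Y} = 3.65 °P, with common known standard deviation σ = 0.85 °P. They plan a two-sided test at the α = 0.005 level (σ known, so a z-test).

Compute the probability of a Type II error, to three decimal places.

Standardized effect: d = |μ_{strain X} − μ_{strain Y}| / σ = |4.28 − 3.65| / 0.85 = 0.7412
Noncentrality parameter: δ = d·√(n/2) = 0.7412 × √(21/2) = 2.4017
Two-sided α = 0.005 → critical value z_{0.0025} = 2.807.
Power = Φ(δ − 2.807) + Φ(−δ − 2.807) = Φ(-0.405) + Φ(-5.209) = 0.3426 + 0.0000 = 0.3426.
Type II error: β = 1 − power = 1 − 0.3426 = 0.6574.

β ≈ 0.657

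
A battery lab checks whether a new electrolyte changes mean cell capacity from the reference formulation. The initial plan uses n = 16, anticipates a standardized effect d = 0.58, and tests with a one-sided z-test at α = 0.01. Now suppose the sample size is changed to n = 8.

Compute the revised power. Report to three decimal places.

Power ≈ 0.246

With n = 8: δ = d·√n = 0.58 × √8 = 1.6405. Critical value z_{0.01} = 2.326.
Revised power = P(Z > 2.326 − δ) = Φ(-0.686) = 0.2464.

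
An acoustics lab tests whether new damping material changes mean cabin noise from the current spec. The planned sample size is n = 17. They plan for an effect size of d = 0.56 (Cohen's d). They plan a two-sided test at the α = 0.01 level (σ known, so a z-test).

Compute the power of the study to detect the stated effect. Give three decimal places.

Power ≈ 0.395

Noncentrality parameter: λ = d·√n = 0.56 × √17 = 2.3089
Critical value for a two-sided test at α = 0.01: z_{α/2} = 2.576.
Power = Φ(λ − 2.576) + Φ(−λ − 2.576) = Φ(-0.267) + Φ(-4.885) = 0.3948 + 0.0000 = 0.3948.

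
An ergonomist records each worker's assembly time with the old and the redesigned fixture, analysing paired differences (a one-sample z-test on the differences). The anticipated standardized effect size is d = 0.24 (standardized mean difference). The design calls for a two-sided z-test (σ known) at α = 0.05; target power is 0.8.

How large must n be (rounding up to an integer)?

For power 0.8 need Φ(δ − z_{0.025}) = 0.8, so δ = z_{0.025} + z_{0.20} = 1.960 + 0.842 = 2.802.
(The Φ(−δ − z_{α/2}) term is vanishingly small for δ > 0 and is dropped in the standard sample-size formula.)
δ = d·√n ⇒ n = (δ/d)² = (2.802 / 0.24)² = 136.27.
Round up to the next whole unit.

n = 137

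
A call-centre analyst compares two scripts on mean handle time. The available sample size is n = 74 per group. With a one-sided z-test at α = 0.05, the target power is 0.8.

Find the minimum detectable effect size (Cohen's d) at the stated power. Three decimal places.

Need Φ(δ − 1.645) = 0.8, so δ = 1.645 + 0.842 = 2.486.
δ = d·√(n/2) ⇒ d = δ/√(n/2) = 2.486/√(74/2) = 0.4088.

d ≈ 0.409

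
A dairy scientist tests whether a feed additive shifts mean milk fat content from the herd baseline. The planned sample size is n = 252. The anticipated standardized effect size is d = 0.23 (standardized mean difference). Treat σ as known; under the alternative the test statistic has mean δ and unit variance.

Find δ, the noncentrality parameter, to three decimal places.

δ ≈ 3.651

δ = d·√n = 0.23 × √252 = 3.6511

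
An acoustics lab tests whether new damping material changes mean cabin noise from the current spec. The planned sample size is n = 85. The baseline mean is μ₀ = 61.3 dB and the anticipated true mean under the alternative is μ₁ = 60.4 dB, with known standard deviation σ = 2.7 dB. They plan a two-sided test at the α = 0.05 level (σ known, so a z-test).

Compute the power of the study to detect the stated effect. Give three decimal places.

Power ≈ 0.867

Standardized effect: d = |μ₁ − μ₀| / σ = |60.4 − 61.3| / 2.7 = 0.3333
Noncentrality parameter: δ = d·√n = 0.3333 × √85 = 3.0732
Critical value for a two-sided test at α = 0.05: z_{α/2} = 1.960.
Power = Φ(δ − 1.960) + Φ(−δ − 1.960) = Φ(1.113) + Φ(-5.033) = 0.8672 + 0.0000 = 0.8672.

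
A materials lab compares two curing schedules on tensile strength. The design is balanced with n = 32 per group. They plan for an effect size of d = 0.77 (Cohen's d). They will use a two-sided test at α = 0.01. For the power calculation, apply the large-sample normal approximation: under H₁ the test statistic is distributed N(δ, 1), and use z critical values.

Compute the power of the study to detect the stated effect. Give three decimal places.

Power ≈ 0.693

Noncentrality parameter: δ = d·√(n/2) = 0.77 × √(32/2) = 3.0800
Two-sided α = 0.01 → critical value z_{0.005} = 2.576.
Power = Φ(δ − 2.576) + Φ(−δ − 2.576) = Φ(0.504) + Φ(-5.656) = 0.6929 + 0.0000 = 0.6929.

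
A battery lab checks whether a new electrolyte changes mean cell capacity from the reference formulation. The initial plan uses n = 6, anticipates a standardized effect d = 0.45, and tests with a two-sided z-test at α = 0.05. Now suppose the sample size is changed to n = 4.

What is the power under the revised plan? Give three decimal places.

With n = 4: δ = d·√n = 0.45 × √4 = 0.9000. Critical value z_{0.025} = 1.960.
Revised power = Φ(δ − 1.960) + Φ(−δ − 1.960) = Φ(-1.060) + Φ(-2.860) = 0.1446 + 0.0021 = 0.1467.

Power ≈ 0.147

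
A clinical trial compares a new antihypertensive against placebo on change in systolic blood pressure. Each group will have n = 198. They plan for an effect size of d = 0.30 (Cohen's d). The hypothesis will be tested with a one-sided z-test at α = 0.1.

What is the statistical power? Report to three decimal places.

Noncentrality parameter: δ = d·√(n/2) = 0.30 × √(198/2) = 2.9850
One-sided α = 0.1 → critical value z_{0.1} = 1.282.
Power = P(Z > 1.282 − δ) = Φ(1.703) = 0.9558.

Power ≈ 0.956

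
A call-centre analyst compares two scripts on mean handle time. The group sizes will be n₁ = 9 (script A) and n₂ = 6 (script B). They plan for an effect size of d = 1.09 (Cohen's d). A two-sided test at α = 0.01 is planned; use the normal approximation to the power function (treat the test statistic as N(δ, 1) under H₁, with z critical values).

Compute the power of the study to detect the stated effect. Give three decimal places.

Noncentrality parameter: λ = d / √(1/n₁ + 1/n₂) = 1.09 / √(1/9 + 1/6) = 2.0681
Critical value for a two-sided test at α = 0.01: z_{α/2} = 2.576.
Power = Φ(λ − 2.576) + Φ(−λ − 2.576) = Φ(-0.508) + Φ(-4.644) = 0.3058 + 0.0000 = 0.3058.

Power ≈ 0.306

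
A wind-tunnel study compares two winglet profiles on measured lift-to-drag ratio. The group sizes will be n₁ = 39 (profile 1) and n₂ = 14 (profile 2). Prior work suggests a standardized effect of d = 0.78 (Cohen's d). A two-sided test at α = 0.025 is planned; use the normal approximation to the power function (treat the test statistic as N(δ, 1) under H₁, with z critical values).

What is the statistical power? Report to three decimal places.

Power ≈ 0.603

Noncentrality parameter: λ = d / √(1/n₁ + 1/n₂) = 0.78 / √(1/39 + 1/14) = 2.5035
Two-sided α = 0.025 → critical value z_{0.0125} = 2.241.
Power = Φ(λ − 2.241) + Φ(−λ − 2.241) = Φ(0.262) + Φ(-4.745) = 0.6034 + 0.0000 = 0.6034.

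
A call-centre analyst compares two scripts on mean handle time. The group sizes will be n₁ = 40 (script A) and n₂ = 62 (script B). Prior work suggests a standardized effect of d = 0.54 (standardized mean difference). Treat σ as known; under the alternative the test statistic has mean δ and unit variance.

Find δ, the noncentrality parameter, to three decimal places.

δ ≈ 2.663

The noncentrality parameter scales effect size by the design's sample-size factor: δ = d / √(1/n₁ + 1/n₂) = 0.54 / √(1/40 + 1/62) = 2.6627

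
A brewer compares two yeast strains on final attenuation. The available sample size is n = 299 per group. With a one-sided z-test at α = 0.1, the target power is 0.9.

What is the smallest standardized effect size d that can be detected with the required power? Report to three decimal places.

Required noncentrality: δ = z_{0.1} + z_{0.10} = 1.282 + 1.282 = 2.563.
δ = d·√(n/2) ⇒ d = δ/√(n/2) = 2.563/√(299/2) = 0.2096.

d ≈ 0.210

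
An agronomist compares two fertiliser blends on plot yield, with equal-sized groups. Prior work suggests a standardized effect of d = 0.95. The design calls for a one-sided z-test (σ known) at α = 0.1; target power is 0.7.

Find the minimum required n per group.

Set Φ(δ − 1.282) = 0.7; then δ − 1.282 = Φ⁻¹(0.7) = 0.524, giving δ = 1.806.
δ = d·√(n/2) ⇒ n = 2(δ/d)² = 2 × (1.806 / 0.95)² = 7.23.
Round up to the next whole unit.

n = 8 per group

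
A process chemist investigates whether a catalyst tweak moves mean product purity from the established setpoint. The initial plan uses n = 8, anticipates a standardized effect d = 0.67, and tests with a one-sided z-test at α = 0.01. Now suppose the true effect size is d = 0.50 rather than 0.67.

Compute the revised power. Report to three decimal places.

With d = 0.50: δ = d·√n = 0.50 × √8 = 1.4142. Critical value z_{0.01} = 2.326.
Revised power = P(Z > 2.326 − δ) = Φ(-0.912) = 0.1808.

Power ≈ 0.181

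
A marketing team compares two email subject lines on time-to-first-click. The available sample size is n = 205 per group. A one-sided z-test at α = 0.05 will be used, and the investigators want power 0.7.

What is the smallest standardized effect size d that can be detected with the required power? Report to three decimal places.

Required noncentrality: δ = z_{0.05} + z_{0.30} = 1.645 + 0.524 = 2.169.
δ = d·√(n/2) ⇒ d = δ/√(n/2) = 2.169/√(205/2) = 0.2143.

d ≈ 0.214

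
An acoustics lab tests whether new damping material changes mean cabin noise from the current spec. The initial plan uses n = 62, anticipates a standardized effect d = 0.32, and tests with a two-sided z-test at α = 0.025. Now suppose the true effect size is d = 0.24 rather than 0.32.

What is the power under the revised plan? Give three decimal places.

Power ≈ 0.363

With d = 0.24: δ = d·√n = 0.24 × √62 = 1.8898. Critical value z_{0.0125} = 2.241.
Revised power = Φ(δ − 2.241) + Φ(−δ − 2.241) = Φ(-0.352) + Φ(-4.131) = 0.3626 + 0.0000 = 0.3626.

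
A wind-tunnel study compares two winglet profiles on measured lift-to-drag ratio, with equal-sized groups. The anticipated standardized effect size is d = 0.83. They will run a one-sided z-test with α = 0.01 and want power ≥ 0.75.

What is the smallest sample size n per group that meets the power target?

n = 27 per group

For power 0.75 need Φ(δ − z_{0.01}) = 0.75, so δ = z_{0.01} + z_{0.25} = 2.326 + 0.674 = 3.001.
δ = d·√(n/2) ⇒ n = 2(δ/d)² = 2 × (3.001 / 0.83)² = 26.14.
Rounding up, n = 27 per group.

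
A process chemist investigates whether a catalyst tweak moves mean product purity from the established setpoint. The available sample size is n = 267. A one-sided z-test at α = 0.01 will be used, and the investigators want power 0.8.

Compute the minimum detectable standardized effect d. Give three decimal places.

d ≈ 0.194

Need Φ(δ − 2.326) = 0.8, so δ = 2.326 + 0.842 = 3.168.
δ = d·√n ⇒ d = δ/√n = 3.168/√267 = 0.1939.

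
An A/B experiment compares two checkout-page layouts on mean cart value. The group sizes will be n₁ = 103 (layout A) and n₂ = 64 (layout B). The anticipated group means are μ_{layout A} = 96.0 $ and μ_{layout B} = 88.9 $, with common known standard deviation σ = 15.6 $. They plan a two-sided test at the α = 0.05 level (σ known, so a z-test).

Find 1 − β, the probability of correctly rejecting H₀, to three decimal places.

Standardized effect: d = |μ_{layout A} − μ_{layout B}| / σ = |96.0 − 88.9| / 15.6 = 0.4551
Noncentrality parameter: δ = d / √(1/n₁ + 1/n₂) = 0.4551 / √(1/103 + 1/64) = 2.8595
Two-sided α = 0.05 → critical value z_{0.025} = 1.960.
Power = Φ(δ − 1.960) + Φ(−δ − 1.960) = Φ(0.899) + Φ(-4.819) = 0.8158 + 0.0000 = 0.8158.

Power ≈ 0.816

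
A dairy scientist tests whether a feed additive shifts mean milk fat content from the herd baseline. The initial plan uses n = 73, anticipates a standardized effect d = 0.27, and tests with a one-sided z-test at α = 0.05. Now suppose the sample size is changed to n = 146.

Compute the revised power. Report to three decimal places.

Power ≈ 0.947

With n = 146: δ = d·√n = 0.27 × √146 = 3.2624. Critical value z_{0.05} = 1.645.
Revised power = P(Z > 1.645 − δ) = Φ(1.618) = 0.9471.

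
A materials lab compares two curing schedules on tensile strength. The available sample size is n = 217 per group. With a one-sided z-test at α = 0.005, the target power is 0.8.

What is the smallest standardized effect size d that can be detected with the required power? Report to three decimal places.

Need Φ(δ − 2.576) = 0.8, so δ = 2.576 + 0.842 = 3.417.
δ = d·√(n/2) ⇒ d = δ/√(n/2) = 3.417/√(217/2) = 0.3281.

d ≈ 0.328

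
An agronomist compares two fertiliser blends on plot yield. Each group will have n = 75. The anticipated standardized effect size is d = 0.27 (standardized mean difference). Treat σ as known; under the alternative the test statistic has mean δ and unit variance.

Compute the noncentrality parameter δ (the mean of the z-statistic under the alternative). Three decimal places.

δ ≈ 1.653

δ = d·√(n/2) = 0.27 × √(75/2) = 1.6534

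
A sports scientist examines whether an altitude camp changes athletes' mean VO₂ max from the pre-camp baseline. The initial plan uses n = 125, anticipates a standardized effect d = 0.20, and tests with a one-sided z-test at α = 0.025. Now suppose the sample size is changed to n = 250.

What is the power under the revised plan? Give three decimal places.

With n = 250: δ = d·√n = 0.20 × √250 = 3.1623. Critical value z_{0.025} = 1.960.
Revised power = Φ(δ − 1.960) = Φ(1.202) = 0.8854.

Power ≈ 0.885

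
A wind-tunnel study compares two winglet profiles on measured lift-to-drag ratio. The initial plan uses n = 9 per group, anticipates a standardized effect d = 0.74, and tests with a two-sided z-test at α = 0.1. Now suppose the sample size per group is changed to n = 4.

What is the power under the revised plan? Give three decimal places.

With n = 4 per group: δ = d·√(n/2) = 0.74 × √(4/2) = 1.0465. Critical value z_{0.05} = 1.645.
Revised power = Φ(δ − 1.645) + Φ(−δ − 1.645) = Φ(-0.598) + Φ(-2.691) = 0.2748 + 0.0036 = 0.2784.

Power ≈ 0.278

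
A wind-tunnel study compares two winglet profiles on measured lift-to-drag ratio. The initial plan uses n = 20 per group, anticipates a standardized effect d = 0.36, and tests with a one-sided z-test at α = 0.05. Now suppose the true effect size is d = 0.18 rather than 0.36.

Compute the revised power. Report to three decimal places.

With d = 0.18: δ = d·√(n/2) = 0.18 × √(20/2) = 0.5692. Critical value z_{0.05} = 1.645.
Revised power = Φ(δ − 1.645) = Φ(-1.076) = 0.1410.

Power ≈ 0.141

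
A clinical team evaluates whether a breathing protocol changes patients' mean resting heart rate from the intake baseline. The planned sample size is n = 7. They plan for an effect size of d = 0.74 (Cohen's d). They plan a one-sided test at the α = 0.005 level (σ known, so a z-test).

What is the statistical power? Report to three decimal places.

Power ≈ 0.268

Noncentrality parameter: δ = d·√n = 0.74 × √7 = 1.9579
Critical value for a one-sided test at α = 0.005: z_α = 2.576.
Power = P(Z > 2.576 − δ) = Φ(-0.618) = 0.2683.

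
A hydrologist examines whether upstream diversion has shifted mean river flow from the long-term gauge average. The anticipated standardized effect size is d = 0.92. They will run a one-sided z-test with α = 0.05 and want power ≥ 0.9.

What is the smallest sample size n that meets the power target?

Set Φ(δ − 1.645) = 0.9; then δ − 1.645 = Φ⁻¹(0.9) = 1.282, giving δ = 2.926.
δ = d·√n ⇒ n = (δ/d)² = (2.926 / 0.92)² = 10.12.
Round up to the next whole unit.

n = 11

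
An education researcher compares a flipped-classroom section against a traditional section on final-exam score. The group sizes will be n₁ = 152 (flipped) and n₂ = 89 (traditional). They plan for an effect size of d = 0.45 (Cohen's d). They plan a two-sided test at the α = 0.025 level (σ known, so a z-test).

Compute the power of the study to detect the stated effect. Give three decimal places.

Power ≈ 0.871

Noncentrality parameter: δ = d / √(1/n₁ + 1/n₂) = 0.45 / √(1/152 + 1/89) = 3.3715
Two-sided α = 0.025 → critical value z_{0.0125} = 2.241.
Power = Φ(δ − 2.241) + Φ(−δ − 2.241) = Φ(1.130) + Φ(-5.613) = 0.8708 + 0.0000 = 0.8708.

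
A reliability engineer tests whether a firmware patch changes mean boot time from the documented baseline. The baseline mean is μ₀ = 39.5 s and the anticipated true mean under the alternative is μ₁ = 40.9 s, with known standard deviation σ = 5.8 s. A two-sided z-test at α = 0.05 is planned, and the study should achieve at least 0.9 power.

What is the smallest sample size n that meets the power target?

n = 181

Standardized effect: d = |μ₁ − μ₀| / σ = |40.9 − 39.5| / 5.8 = 0.2414
Set Φ(δ − 1.960) = 0.9; then δ − 1.960 = Φ⁻¹(0.9) = 1.282, giving δ = 3.242.
(Ignoring the negligible lower-tail rejection probability gives the usual closed-form inversion.)
δ = d·√n ⇒ n = (δ/d)² = (3.242 / 0.2414)² = 180.34.
Round up to the next whole unit.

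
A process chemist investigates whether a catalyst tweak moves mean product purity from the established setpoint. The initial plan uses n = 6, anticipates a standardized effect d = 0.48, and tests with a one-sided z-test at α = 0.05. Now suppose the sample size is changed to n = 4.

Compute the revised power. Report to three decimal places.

With n = 4: δ = d·√n = 0.48 × √4 = 0.9600. Critical value z_{0.05} = 1.645.
Revised power = P(Z > 1.645 − δ) = Φ(-0.685) = 0.2467.

Power ≈ 0.247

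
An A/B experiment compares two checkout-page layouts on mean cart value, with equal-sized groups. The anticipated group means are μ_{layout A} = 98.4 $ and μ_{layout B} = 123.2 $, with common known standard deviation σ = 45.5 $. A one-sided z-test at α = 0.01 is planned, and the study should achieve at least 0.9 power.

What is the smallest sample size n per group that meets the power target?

Standardized effect: d = |μ_{layout A} − μ_{layout B}| / σ = |98.4 − 123.2| / 45.5 = 0.5451
Set Φ(δ − 2.326) = 0.9; then δ − 2.326 = Φ⁻¹(0.9) = 1.282, giving δ = 3.608.
δ = d·√(n/2) ⇒ n = 2(δ/d)² = 2 × (3.608 / 0.5451)² = 87.63.
Rounding up, n = 88 per group.

n = 88 per group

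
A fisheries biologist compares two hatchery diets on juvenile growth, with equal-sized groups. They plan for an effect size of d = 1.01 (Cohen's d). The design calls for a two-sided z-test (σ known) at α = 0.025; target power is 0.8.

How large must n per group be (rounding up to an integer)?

n = 19 per group

Set Φ(δ − 2.241) = 0.8; then δ − 2.241 = Φ⁻¹(0.8) = 0.842, giving δ = 3.083.
(Ignoring the negligible lower-tail rejection probability gives the usual closed-form inversion.)
δ = d·√(n/2) ⇒ n = 2(δ/d)² = 2 × (3.083 / 1.01)² = 18.64.
Rounding up, n = 19 per group.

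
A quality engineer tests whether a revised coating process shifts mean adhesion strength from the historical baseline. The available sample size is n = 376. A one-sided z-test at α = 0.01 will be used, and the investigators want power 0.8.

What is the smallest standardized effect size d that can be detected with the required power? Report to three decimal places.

d ≈ 0.163

Need Φ(δ − 2.326) = 0.8, so δ = 2.326 + 0.842 = 3.168.
δ = d·√n ⇒ d = δ/√n = 3.168/√376 = 0.1634.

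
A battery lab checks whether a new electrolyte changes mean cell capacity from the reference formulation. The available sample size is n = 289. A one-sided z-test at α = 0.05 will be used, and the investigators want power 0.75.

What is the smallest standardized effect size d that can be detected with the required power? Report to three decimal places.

Required noncentrality: δ = z_{0.05} + z_{0.25} = 1.645 + 0.674 = 2.319.
δ = d·√n ⇒ d = δ/√n = 2.319/√289 = 0.1364.

d ≈ 0.136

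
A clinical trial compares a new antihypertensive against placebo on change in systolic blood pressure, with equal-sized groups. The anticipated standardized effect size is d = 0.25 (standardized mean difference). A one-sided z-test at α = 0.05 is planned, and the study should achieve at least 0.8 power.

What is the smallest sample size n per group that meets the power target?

Set Φ(δ − 1.645) = 0.8; then δ − 1.645 = Φ⁻¹(0.8) = 0.842, giving δ = 2.486.
δ = d·√(n/2) ⇒ n = 2(δ/d)² = 2 × (2.486 / 0.25)² = 197.84.
Round up to the next whole unit.

n = 198 per group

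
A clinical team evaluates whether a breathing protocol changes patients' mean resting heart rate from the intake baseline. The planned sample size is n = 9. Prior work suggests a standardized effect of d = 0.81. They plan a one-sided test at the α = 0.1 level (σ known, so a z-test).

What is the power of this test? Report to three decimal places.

Power ≈ 0.875

Noncentrality parameter: δ = d·√n = 0.81 × √9 = 2.4300
Critical value for a one-sided test at α = 0.1: z_α = 1.282.
Power = P(Z > 1.282 − δ) = Φ(1.148) = 0.8746.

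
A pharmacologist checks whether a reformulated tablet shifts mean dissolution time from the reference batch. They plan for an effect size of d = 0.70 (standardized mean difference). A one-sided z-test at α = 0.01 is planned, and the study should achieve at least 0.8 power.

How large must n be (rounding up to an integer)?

n = 21

For power 0.8 need Φ(δ − z_{0.01}) = 0.8, so δ = z_{0.01} + z_{0.20} = 2.326 + 0.842 = 3.168.
δ = d·√n ⇒ n = (δ/d)² = (3.168 / 0.70)² = 20.48.
Round up to the next whole unit.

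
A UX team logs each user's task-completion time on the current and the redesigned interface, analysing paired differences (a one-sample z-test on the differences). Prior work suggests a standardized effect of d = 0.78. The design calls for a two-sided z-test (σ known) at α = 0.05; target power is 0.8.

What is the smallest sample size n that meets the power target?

For power 0.8 need Φ(δ − z_{0.025}) = 0.8, so δ = z_{0.025} + z_{0.20} = 1.960 + 0.842 = 2.802.
(For δ > 0 the lower-tail rejection region contributes negligibly to power, so the one-term inversion is standard.)
δ = d·√n ⇒ n = (δ/d)² = (2.802 / 0.78)² = 12.90.
Rounding up, n = 13.

n = 13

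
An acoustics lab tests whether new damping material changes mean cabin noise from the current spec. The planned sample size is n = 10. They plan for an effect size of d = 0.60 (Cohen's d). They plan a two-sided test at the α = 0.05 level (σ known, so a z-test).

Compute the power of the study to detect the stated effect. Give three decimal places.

Noncentrality parameter: δ = d·√n = 0.60 × √10 = 1.8974
Critical value for a two-sided test at α = 0.05: z_{α/2} = 1.960.
Power = Φ(δ − 1.960) + Φ(−δ − 1.960) = Φ(-0.063) + Φ(-3.857) = 0.4750 + 0.0001 = 0.4751.

Power ≈ 0.475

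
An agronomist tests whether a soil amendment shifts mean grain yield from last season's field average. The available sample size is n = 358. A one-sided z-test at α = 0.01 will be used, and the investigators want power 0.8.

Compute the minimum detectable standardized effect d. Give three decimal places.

Required noncentrality: δ = z_{0.01} + z_{0.20} = 2.326 + 0.842 = 3.168.
δ = d·√n ⇒ d = δ/√n = 3.168/√358 = 0.1674.

d ≈ 0.167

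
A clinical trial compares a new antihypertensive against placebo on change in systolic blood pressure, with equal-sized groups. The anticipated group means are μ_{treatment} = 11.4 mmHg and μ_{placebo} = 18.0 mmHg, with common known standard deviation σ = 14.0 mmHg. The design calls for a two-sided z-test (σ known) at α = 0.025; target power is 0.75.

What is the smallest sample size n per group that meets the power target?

Standardized effect: d = |μ_{treatment} − μ_{placebo}| / σ = |11.4 − 18.0| / 14.0 = 0.4714
For power 0.75 need Φ(δ − z_{0.0125}) = 0.75, so δ = z_{0.0125} + z_{0.25} = 2.241 + 0.674 = 2.916.
(The Φ(−δ − z_{α/2}) term is vanishingly small for δ > 0 and is dropped in the standard sample-size formula.)
δ = d·√(n/2) ⇒ n = 2(δ/d)² = 2 × (2.916 / 0.4714)² = 76.51.
Rounding up, n = 77 per group.

n = 77 per group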